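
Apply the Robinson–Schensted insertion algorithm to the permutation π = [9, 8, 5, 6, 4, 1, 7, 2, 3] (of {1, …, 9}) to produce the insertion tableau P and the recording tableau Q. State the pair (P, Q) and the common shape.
P = [1, 2, 3] / [4, 6, 7] / [5] / [8] / [9];  Q = [1, 4, 7] / [2, 8, 9] / [3] / [5] / [6];  common shape = (3, 3, 1, 1, 1)

Row-insert the values π_1, π_2, … into P one at a time, bumping the leftmost entry strictly greater than the inserted value down to the next row. The recording tableau Q records, in position (i, j), the step at which that cell was added to P.
  Insert 9 (step 1): P = [9];  Q = [1]
  Insert 8 (step 2): P = [8] / [9];  Q = [1] / [2]
  Insert 5 (step 3): P = [5] / [8] / [9];  Q = [1] / [2] / [3]
  Insert 6 (step 4): P = [5, 6] / [8] / [9];  Q = [1, 4] / [2] / [3]
  Insert 4 (step 5): P = [4, 6] / [5] / [8] / [9];  Q = [1, 4] / [2] / [3] / [5]
  Insert 1 (step 6): P = [1, 6] / [4] / [5] / [8] / [9];  Q = [1, 4] / [2] / [3] / [5] / [6]
  Insert 7 (step 7): P = [1, 6, 7] / [4] / [5] / [8] / [9];  Q = [1, 4, 7] / [2] / [3] / [5] / [6]
  Insert 2 (step 8): P = [1, 2, 7] / [4, 6] / [5] / [8] / [9];  Q = [1, 4, 7] / [2, 8] / [3] / [5] / [6]
  Insert 3 (step 9): P = [1, 2, 3] / [4, 6, 7] / [5] / [8] / [9];  Q = [1, 4, 7] / [2, 8, 9] / [3] / [5] / [6]
Final shape: (3, 3, 1, 1, 1).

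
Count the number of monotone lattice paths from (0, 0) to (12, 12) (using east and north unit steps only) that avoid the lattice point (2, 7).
Number of paths = 2596048

Total paths from (0, 0) to (12, 12): C(24, 12) = 2704156. Paths through (2, 7): (paths (0, 0) → (2, 7)) × (paths (2, 7) → (12, 12)) = C(9, 2) · C(15, 10) = 36 · 3003 = 108108. Avoidance count = 2704156 − 108108 = 2596048.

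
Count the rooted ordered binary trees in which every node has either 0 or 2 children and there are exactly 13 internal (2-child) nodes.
C_13 = 742900

These full binary trees are counted by the Catalan number C_n = (1/(n + 1)) · C(2n, n). For n = 13: C_13 = (1/14) · C(26, 13) = 10400600/14 = 742900.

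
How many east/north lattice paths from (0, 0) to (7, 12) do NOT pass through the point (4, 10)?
Number of paths = 40378

Total paths from (0, 0) to (7, 12): C(19, 7) = 50388. Paths through (4, 10): (paths (0, 0) → (4, 10)) × (paths (4, 10) → (7, 12)) = C(14, 4) · C(5, 3) = 1001 · 10 = 10010. Avoidance count = 50388 − 10010 = 40378.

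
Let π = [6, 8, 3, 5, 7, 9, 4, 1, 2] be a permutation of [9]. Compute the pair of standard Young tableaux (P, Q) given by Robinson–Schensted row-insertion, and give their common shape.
P = [1, 2, 7, 9] / [3, 4] / [5, 8] / [6];  Q = [1, 2, 5, 6] / [3, 4] / [7, 9] / [8];  common shape = (4, 2, 2, 1)

Row-insert the values π_1, π_2, … into P one at a time, bumping the leftmost entry strictly greater than the inserted value down to the next row. The recording tableau Q records, in position (i, j), the step at which that cell was added to P.
  Insert 6 (step 1): P = [6];  Q = [1]
  Insert 8 (step 2): P = [6, 8];  Q = [1, 2]
  Insert 3 (step 3): P = [3, 8] / [6];  Q = [1, 2] / [3]
  Insert 5 (step 4): P = [3, 5] / [6, 8];  Q = [1, 2] / [3, 4]
  Insert 7 (step 5): P = [3, 5, 7] / [6, 8];  Q = [1, 2, 5] / [3, 4]
  Insert 9 (step 6): P = [3, 5, 7, 9] / [6, 8];  Q = [1, 2, 5, 6] / [3, 4]
  Insert 4 (step 7): P = [3, 4, 7, 9] / [5, 8] / [6];  Q = [1, 2, 5, 6] / [3, 4] / [7]
  Insert 1 (step 8): P = [1, 4, 7, 9] / [3, 8] / [5] / [6];  Q = [1, 2, 5, 6] / [3, 4] / [7] / [8]
  Insert 2 (step 9): P = [1, 2, 7, 9] / [3, 4] / [5, 8] / [6];  Q = [1, 2, 5, 6] / [3, 4] / [7, 9] / [8]
Final shape: (4, 2, 2, 1).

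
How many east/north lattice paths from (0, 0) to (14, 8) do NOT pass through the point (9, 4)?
Number of paths = 229680

Total paths from (0, 0) to (14, 8): C(22, 14) = 319770. Paths through (9, 4): (paths (0, 0) → (9, 4)) × (paths (9, 4) → (14, 8)) = C(13, 9) · C(9, 5) = 715 · 126 = 90090. Avoidance count = 319770 − 90090 = 229680.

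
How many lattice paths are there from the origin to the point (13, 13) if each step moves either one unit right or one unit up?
Number of paths = 10400600

A monotone lattice path from (0, 0) to (13, 13) consists of 13 east steps and 13 north steps in some order, so it is determined by which 13 of the 26 steps are east. The count is C(26, 13) = 10400600.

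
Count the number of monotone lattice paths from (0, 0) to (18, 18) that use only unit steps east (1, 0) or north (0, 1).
Number of paths = 9075135300

A monotone lattice path from (0, 0) to (18, 18) consists of 18 east steps and 18 north steps in some order, so it is determined by which 18 of the 36 steps are east. The count is C(36, 18) = 9075135300.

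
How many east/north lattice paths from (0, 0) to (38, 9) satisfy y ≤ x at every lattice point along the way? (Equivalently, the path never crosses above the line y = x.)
Number of paths = 1048191650

By the reflection principle (André's argument), the number of monotone paths to (38, 9) with n ≤ m that never go above y = x is C(47, 38) − C(47, 39) = 1362649145 − 314457495 = 1048191650.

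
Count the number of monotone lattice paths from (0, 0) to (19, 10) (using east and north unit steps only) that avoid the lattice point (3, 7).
Number of paths = 19913730

Total paths from (0, 0) to (19, 10): C(29, 19) = 20030010. Paths through (3, 7): (paths (0, 0) → (3, 7)) × (paths (3, 7) → (19, 10)) = C(10, 3) · C(19, 16) = 120 · 969 = 116280. Avoidance count = 20030010 − 116280 = 19913730.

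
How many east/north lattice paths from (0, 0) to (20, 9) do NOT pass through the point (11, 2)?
Number of paths = 9122685

Total paths from (0, 0) to (20, 9): C(29, 20) = 10015005. Paths through (11, 2): (paths (0, 0) → (11, 2)) × (paths (11, 2) → (20, 9)) = C(13, 11) · C(16, 9) = 78 · 11440 = 892320. Avoidance count = 10015005 − 892320 = 9122685.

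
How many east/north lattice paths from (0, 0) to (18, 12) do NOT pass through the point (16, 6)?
Number of paths = 84404061

Total paths from (0, 0) to (18, 12): C(30, 18) = 86493225. Paths through (16, 6): (paths (0, 0) → (16, 6)) × (paths (16, 6) → (18, 12)) = C(22, 16) · C(8, 2) = 74613 · 28 = 2089164. Avoidance count = 86493225 − 2089164 = 84404061.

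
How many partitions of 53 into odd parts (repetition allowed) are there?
p_odd(53) = 5120

Enumerate partitions using only odd parts via the recurrence o(n, m) = o(n, m−2) + o(n−m, m) over odd m, starting from the largest odd part ≤ n. This gives p_odd(53) = 5120. (Euler's theorem: equals the count of distinct-part partitions.)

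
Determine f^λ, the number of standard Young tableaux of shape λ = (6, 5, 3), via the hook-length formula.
# SYT of shape (6, 5, 3) = 15015

Hook-length formula: f^λ = n! / Π hook(c), product over all cells c of the Young diagram. For λ = (6, 5, 3), n = 14 boxes. Hook lengths by row (left-to-right, top-to-bottom): [8, 7, 6, 4, 3, 1]; [6, 5, 4, 2, 1]; [3, 2, 1]. Product of hooks = 5806080. So f^λ = 14! / 5806080 = 87178291200 / 5806080 = 15015.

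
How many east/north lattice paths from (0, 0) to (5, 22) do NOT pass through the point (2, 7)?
Number of paths = 51354

Total paths from (0, 0) to (5, 22): C(27, 5) = 80730. Paths through (2, 7): (paths (0, 0) → (2, 7)) × (paths (2, 7) → (5, 22)) = C(9, 2) · C(18, 3) = 36 · 816 = 29376. Avoidance count = 80730 − 29376 = 51354.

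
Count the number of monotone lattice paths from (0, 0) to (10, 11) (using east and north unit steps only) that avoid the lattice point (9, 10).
Number of paths = 167960

Total paths from (0, 0) to (10, 11): C(21, 10) = 352716. Paths through (9, 10): (paths (0, 0) → (9, 10)) × (paths (9, 10) → (10, 11)) = C(19, 9) · C(2, 1) = 92378 · 2 = 184756. Avoidance count = 352716 − 184756 = 167960.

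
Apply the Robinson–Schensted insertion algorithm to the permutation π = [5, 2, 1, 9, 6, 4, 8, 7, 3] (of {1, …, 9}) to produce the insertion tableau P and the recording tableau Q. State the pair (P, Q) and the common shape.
P = [1, 3, 7] / [2, 4, 8] / [5, 6] / [9];  Q = [1, 4, 7] / [2, 5, 8] / [3, 6] / [9];  common shape = (3, 3, 2, 1)

Row-insert the values π_1, π_2, … into P one at a time, bumping the leftmost entry strictly greater than the inserted value down to the next row. The recording tableau Q records, in position (i, j), the step at which that cell was added to P.
  Insert 5 (step 1): P = [5];  Q = [1]
  Insert 2 (step 2): P = [2] / [5];  Q = [1] / [2]
  Insert 1 (step 3): P = [1] / [2] / [5];  Q = [1] / [2] / [3]
  Insert 9 (step 4): P = [1, 9] / [2] / [5];  Q = [1, 4] / [2] / [3]
  Insert 6 (step 5): P = [1, 6] / [2, 9] / [5];  Q = [1, 4] / [2, 5] / [3]
  Insert 4 (step 6): P = [1, 4] / [2, 6] / [5, 9];  Q = [1, 4] / [2, 5] / [3, 6]
  Insert 8 (step 7): P = [1, 4, 8] / [2, 6] / [5, 9];  Q = [1, 4, 7] / [2, 5] / [3, 6]
  Insert 7 (step 8): P = [1, 4, 7] / [2, 6, 8] / [5, 9];  Q = [1, 4, 7] / [2, 5, 8] / [3, 6]
  Insert 3 (step 9): P = [1, 3, 7] / [2, 4, 8] / [5, 6] / [9];  Q = [1, 4, 7] / [2, 5, 8] / [3, 6] / [9]
Final shape: (3, 3, 2, 1).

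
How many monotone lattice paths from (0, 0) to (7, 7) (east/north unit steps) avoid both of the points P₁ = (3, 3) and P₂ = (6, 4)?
Number of paths = 1512

Inclusion–exclusion. Total paths: C(14, 7) = 3432. Through P₁: C(6, 3)·C(8, 4) = 1400. Through P₂: C(10, 6)·C(4, 1) = 840. Since P₁ is strictly southwest of P₂, a monotone path through both must visit P₁ then P₂; paths through both = C(6, 3)·C(4, 3)·C(4, 1) = 320. Avoid both = 3432 − 1400 − 840 + 320 = 1512.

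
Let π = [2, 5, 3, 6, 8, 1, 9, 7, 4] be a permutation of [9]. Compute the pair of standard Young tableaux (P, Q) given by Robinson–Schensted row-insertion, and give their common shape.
P = [1, 3, 4, 7, 9] / [2, 6] / [5, 8];  Q = [1, 2, 4, 5, 7] / [3, 8] / [6, 9];  common shape = (5, 2, 2)

Row-insert the values π_1, π_2, … into P one at a time, bumping the leftmost entry strictly greater than the inserted value down to the next row. The recording tableau Q records, in position (i, j), the step at which that cell was added to P.
  Insert 2 (step 1): P = [2];  Q = [1]
  Insert 5 (step 2): P = [2, 5];  Q = [1, 2]
  Insert 3 (step 3): P = [2, 3] / [5];  Q = [1, 2] / [3]
  Insert 6 (step 4): P = [2, 3, 6] / [5];  Q = [1, 2, 4] / [3]
  Insert 8 (step 5): P = [2, 3, 6, 8] / [5];  Q = [1, 2, 4, 5] / [3]
  Insert 1 (step 6): P = [1, 3, 6, 8] / [2] / [5];  Q = [1, 2, 4, 5] / [3] / [6]
  Insert 9 (step 7): P = [1, 3, 6, 8, 9] / [2] / [5];  Q = [1, 2, 4, 5, 7] / [3] / [6]
  Insert 7 (step 8): P = [1, 3, 6, 7, 9] / [2, 8] / [5];  Q = [1, 2, 4, 5, 7] / [3, 8] / [6]
  Insert 4 (step 9): P = [1, 3, 4, 7, 9] / [2, 6] / [5, 8];  Q = [1, 2, 4, 5, 7] / [3, 8] / [6, 9]
Final shape: (5, 2, 2).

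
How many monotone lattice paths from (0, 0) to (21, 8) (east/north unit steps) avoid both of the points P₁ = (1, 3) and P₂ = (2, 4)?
Number of paths = 4017640

Inclusion–exclusion. Total paths: C(29, 21) = 4292145. Through P₁: C(4, 1)·C(25, 20) = 212520. Through P₂: C(6, 2)·C(23, 19) = 132825. Since P₁ is strictly southwest of P₂, a monotone path through both must visit P₁ then P₂; paths through both = C(4, 1)·C(2, 1)·C(23, 19) = 70840. Avoid both = 4292145 − 212520 − 132825 + 70840 = 4017640.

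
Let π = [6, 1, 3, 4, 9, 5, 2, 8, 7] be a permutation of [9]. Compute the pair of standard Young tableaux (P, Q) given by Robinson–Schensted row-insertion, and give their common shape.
P = [1, 2, 4, 5, 7] / [3, 8] / [6, 9];  Q = [1, 3, 4, 5, 8] / [2, 6] / [7, 9];  common shape = (5, 2, 2)

Row-insert the values π_1, π_2, … into P one at a time, bumping the leftmost entry strictly greater than the inserted value down to the next row. The recording tableau Q records, in position (i, j), the step at which that cell was added to P.
  Insert 6 (step 1): P = [6];  Q = [1]
  Insert 1 (step 2): P = [1] / [6];  Q = [1] / [2]
  Insert 3 (step 3): P = [1, 3] / [6];  Q = [1, 3] / [2]
  Insert 4 (step 4): P = [1, 3, 4] / [6];  Q = [1, 3, 4] / [2]
  Insert 9 (step 5): P = [1, 3, 4, 9] / [6];  Q = [1, 3, 4, 5] / [2]
  Insert 5 (step 6): P = [1, 3, 4, 5] / [6, 9];  Q = [1, 3, 4, 5] / [2, 6]
  Insert 2 (step 7): P = [1, 2, 4, 5] / [3, 9] / [6];  Q = [1, 3, 4, 5] / [2, 6] / [7]
  Insert 8 (step 8): P = [1, 2, 4, 5, 8] / [3, 9] / [6];  Q = [1, 3, 4, 5, 8] / [2, 6] / [7]
  Insert 7 (step 9): P = [1, 2, 4, 5, 7] / [3, 8] / [6, 9];  Q = [1, 3, 4, 5, 8] / [2, 6] / [7, 9]
Final shape: (5, 2, 2).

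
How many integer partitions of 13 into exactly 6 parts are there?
p(13, 6 parts) = 14

Partitions of n into exactly k parts ↔ partitions of n − k into at most k parts (subtract 1 from each part). For n = 13, k = 6, the partitions are: 8+1+1+1+1+1, 7+2+1+1+1+1, 6+3+1+1+1+1, 6+2+2+1+1+1, 5+4+1+1+1+1, 5+3+2+1+1+1, 5+2+2+2+1+1, 4+4+2+1+1+1, 4+3+3+1+1+1, 4+3+2+2+1+1, 4+2+2+2+2+1, 3+3+3+2+1+1, 3+3+2+2+2+1, 3+2+2+2+2+2. Count = 14.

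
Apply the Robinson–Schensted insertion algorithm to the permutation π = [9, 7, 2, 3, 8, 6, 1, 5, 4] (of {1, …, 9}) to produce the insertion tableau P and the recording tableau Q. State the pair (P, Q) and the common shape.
P = [1, 3, 4] / [2, 5] / [6, 8] / [7] / [9];  Q = [1, 4, 5] / [2, 6] / [3, 8] / [7] / [9];  common shape = (3, 2, 2, 1, 1)

Row-insert the values π_1, π_2, … into P one at a time, bumping the leftmost entry strictly greater than the inserted value down to the next row. The recording tableau Q records, in position (i, j), the step at which that cell was added to P.
  Insert 9 (step 1): P = [9];  Q = [1]
  Insert 7 (step 2): P = [7] / [9];  Q = [1] / [2]
  Insert 2 (step 3): P = [2] / [7] / [9];  Q = [1] / [2] / [3]
  Insert 3 (step 4): P = [2, 3] / [7] / [9];  Q = [1, 4] / [2] / [3]
  Insert 8 (step 5): P = [2, 3, 8] / [7] / [9];  Q = [1, 4, 5] / [2] / [3]
  Insert 6 (step 6): P = [2, 3, 6] / [7, 8] / [9];  Q = [1, 4, 5] / [2, 6] / [3]
  Insert 1 (step 7): P = [1, 3, 6] / [2, 8] / [7] / [9];  Q = [1, 4, 5] / [2, 6] / [3] / [7]
  Insert 5 (step 8): P = [1, 3, 5] / [2, 6] / [7, 8] / [9];  Q = [1, 4, 5] / [2, 6] / [3, 8] / [7]
  Insert 4 (step 9): P = [1, 3, 4] / [2, 5] / [6, 8] / [7] / [9];  Q = [1, 4, 5] / [2, 6] / [3, 8] / [7] / [9]
Final shape: (3, 2, 2, 1, 1).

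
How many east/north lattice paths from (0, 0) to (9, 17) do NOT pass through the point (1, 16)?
Number of paths = 3124397

Total paths from (0, 0) to (9, 17): C(26, 9) = 3124550. Paths through (1, 16): (paths (0, 0) → (1, 16)) × (paths (1, 16) → (9, 17)) = C(17, 1) · C(9, 8) = 17 · 9 = 153. Avoidance count = 3124550 − 153 = 3124397.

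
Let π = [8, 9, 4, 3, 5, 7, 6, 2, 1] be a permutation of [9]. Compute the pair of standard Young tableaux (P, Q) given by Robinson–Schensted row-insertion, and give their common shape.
P = [1, 5, 6] / [2, 7] / [3, 9] / [4] / [8];  Q = [1, 2, 6] / [3, 5] / [4, 7] / [8] / [9];  common shape = (3, 2, 2, 1, 1)

Row-insert the values π_1, π_2, … into P one at a time, bumping the leftmost entry strictly greater than the inserted value down to the next row. The recording tableau Q records, in position (i, j), the step at which that cell was added to P.
  Insert 8 (step 1): P = [8];  Q = [1]
  Insert 9 (step 2): P = [8, 9];  Q = [1, 2]
  Insert 4 (step 3): P = [4, 9] / [8];  Q = [1, 2] / [3]
  Insert 3 (step 4): P = [3, 9] / [4] / [8];  Q = [1, 2] / [3] / [4]
  Insert 5 (step 5): P = [3, 5] / [4, 9] / [8];  Q = [1, 2] / [3, 5] / [4]
  Insert 7 (step 6): P = [3, 5, 7] / [4, 9] / [8];  Q = [1, 2, 6] / [3, 5] / [4]
  Insert 6 (step 7): P = [3, 5, 6] / [4, 7] / [8, 9];  Q = [1, 2, 6] / [3, 5] / [4, 7]
  Insert 2 (step 8): P = [2, 5, 6] / [3, 7] / [4, 9] / [8];  Q = [1, 2, 6] / [3, 5] / [4, 7] / [8]
  Insert 1 (step 9): P = [1, 5, 6] / [2, 7] / [3, 9] / [4] / [8];  Q = [1, 2, 6] / [3, 5] / [4, 7] / [8] / [9]
Final shape: (3, 2, 2, 1, 1).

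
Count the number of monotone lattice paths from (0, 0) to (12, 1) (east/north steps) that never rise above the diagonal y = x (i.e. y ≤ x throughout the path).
Number of paths = 12

By the reflection principle (André's argument), the number of monotone paths to (12, 1) with n ≤ m that never go above y = x is C(13, 12) − C(13, 13) = 13 − 1 = 12.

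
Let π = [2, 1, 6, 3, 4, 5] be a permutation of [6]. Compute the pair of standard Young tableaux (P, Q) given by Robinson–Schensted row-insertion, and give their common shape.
P = [1, 3, 4, 5] / [2, 6];  Q = [1, 3, 5, 6] / [2, 4];  common shape = (4, 2)

Row-insert the values π_1, π_2, … into P one at a time, bumping the leftmost entry strictly greater than the inserted value down to the next row. The recording tableau Q records, in position (i, j), the step at which that cell was added to P.
  Insert 2 (step 1): P = [2];  Q = [1]
  Insert 1 (step 2): P = [1] / [2];  Q = [1] / [2]
  Insert 6 (step 3): P = [1, 6] / [2];  Q = [1, 3] / [2]
  Insert 3 (step 4): P = [1, 3] / [2, 6];  Q = [1, 3] / [2, 4]
  Insert 4 (step 5): P = [1, 3, 4] / [2, 6];  Q = [1, 3, 5] / [2, 4]
  Insert 5 (step 6): P = [1, 3, 4, 5] / [2, 6];  Q = [1, 3, 5, 6] / [2, 4]
Final shape: (4, 2).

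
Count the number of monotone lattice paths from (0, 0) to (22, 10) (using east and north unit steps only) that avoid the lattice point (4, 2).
Number of paths = 41078115

Total paths from (0, 0) to (22, 10): C(32, 22) = 64512240. Paths through (4, 2): (paths (0, 0) → (4, 2)) × (paths (4, 2) → (22, 10)) = C(6, 4) · C(26, 18) = 15 · 1562275 = 23434125. Avoidance count = 64512240 − 23434125 = 41078115.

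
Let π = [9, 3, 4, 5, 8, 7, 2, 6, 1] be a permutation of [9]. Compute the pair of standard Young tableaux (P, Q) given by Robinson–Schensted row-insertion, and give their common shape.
P = [1, 4, 5, 6] / [2, 7] / [3] / [8] / [9];  Q = [1, 3, 4, 5] / [2, 8] / [6] / [7] / [9];  common shape = (4, 2, 1, 1, 1)

Row-insert the values π_1, π_2, … into P one at a time, bumping the leftmost entry strictly greater than the inserted value down to the next row. The recording tableau Q records, in position (i, j), the step at which that cell was added to P.
  Insert 9 (step 1): P = [9];  Q = [1]
  Insert 3 (step 2): P = [3] / [9];  Q = [1] / [2]
  Insert 4 (step 3): P = [3, 4] / [9];  Q = [1, 3] / [2]
  Insert 5 (step 4): P = [3, 4, 5] / [9];  Q = [1, 3, 4] / [2]
  Insert 8 (step 5): P = [3, 4, 5, 8] / [9];  Q = [1, 3, 4, 5] / [2]
  Insert 7 (step 6): P = [3, 4, 5, 7] / [8] / [9];  Q = [1, 3, 4, 5] / [2] / [6]
  Insert 2 (step 7): P = [2, 4, 5, 7] / [3] / [8] / [9];  Q = [1, 3, 4, 5] / [2] / [6] / [7]
  Insert 6 (step 8): P = [2, 4, 5, 6] / [3, 7] / [8] / [9];  Q = [1, 3, 4, 5] / [2, 8] / [6] / [7]
  Insert 1 (step 9): P = [1, 4, 5, 6] / [2, 7] / [3] / [8] / [9];  Q = [1, 3, 4, 5] / [2, 8] / [6] / [7] / [9]
Final shape: (4, 2, 1, 1, 1).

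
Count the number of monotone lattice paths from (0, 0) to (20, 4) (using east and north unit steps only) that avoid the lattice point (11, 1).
Number of paths = 7986

Total paths from (0, 0) to (20, 4): C(24, 20) = 10626. Paths through (11, 1): (paths (0, 0) → (11, 1)) × (paths (11, 1) → (20, 4)) = C(12, 11) · C(12, 9) = 12 · 220 = 2640. Avoidance count = 10626 − 2640 = 7986.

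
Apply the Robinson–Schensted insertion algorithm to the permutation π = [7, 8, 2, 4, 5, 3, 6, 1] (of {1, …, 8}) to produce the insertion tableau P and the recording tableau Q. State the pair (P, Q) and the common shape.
P = [1, 3, 5, 6] / [2, 8] / [4] / [7];  Q = [1, 2, 5, 7] / [3, 4] / [6] / [8];  common shape = (4, 2, 1, 1)

Row-insert the values π_1, π_2, … into P one at a time, bumping the leftmost entry strictly greater than the inserted value down to the next row. The recording tableau Q records, in position (i, j), the step at which that cell was added to P.
  Insert 7 (step 1): P = [7];  Q = [1]
  Insert 8 (step 2): P = [7, 8];  Q = [1, 2]
  Insert 2 (step 3): P = [2, 8] / [7];  Q = [1, 2] / [3]
  Insert 4 (step 4): P = [2, 4] / [7, 8];  Q = [1, 2] / [3, 4]
  Insert 5 (step 5): P = [2, 4, 5] / [7, 8];  Q = [1, 2, 5] / [3, 4]
  Insert 3 (step 6): P = [2, 3, 5] / [4, 8] / [7];  Q = [1, 2, 5] / [3, 4] / [6]
  Insert 6 (step 7): P = [2, 3, 5, 6] / [4, 8] / [7];  Q = [1, 2, 5, 7] / [3, 4] / [6]
  Insert 1 (step 8): P = [1, 3, 5, 6] / [2, 8] / [4] / [7];  Q = [1, 2, 5, 7] / [3, 4] / [6] / [8]
Final shape: (4, 2, 1, 1).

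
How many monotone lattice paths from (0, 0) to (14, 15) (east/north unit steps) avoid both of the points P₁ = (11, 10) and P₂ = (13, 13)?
Number of paths = 37186344

Inclusion–exclusion. Total paths: C(29, 14) = 77558760. Through P₁: C(21, 11)·C(8, 3) = 19752096. Through P₂: C(26, 13)·C(3, 1) = 31201800. Since P₁ is strictly southwest of P₂, a monotone path through both must visit P₁ then P₂; paths through both = C(21, 11)·C(5, 2)·C(3, 1) = 10581480. Avoid both = 77558760 − 19752096 − 31201800 + 10581480 = 37186344.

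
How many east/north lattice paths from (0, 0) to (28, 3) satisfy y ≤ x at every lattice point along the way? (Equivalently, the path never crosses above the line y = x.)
Number of paths = 4030

By the reflection principle (André's argument), the number of monotone paths to (28, 3) with n ≤ m that never go above y = x is C(31, 28) − C(31, 29) = 4495 − 465 = 4030.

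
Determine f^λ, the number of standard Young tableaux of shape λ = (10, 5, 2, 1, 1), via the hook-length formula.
# SYT of shape (10, 5, 2, 1, 1) = 6802380

Hook-length formula: f^λ = n! / Π hook(c), product over all cells c of the Young diagram. For λ = (10, 5, 2, 1, 1), n = 19 boxes. Hook lengths by row (left-to-right, top-to-bottom): [14, 11, 9, 8, 7, 5, 4, 3, 2, 1]; [8, 5, 3, 2, 1]; [4, 1]; [2]; [1]. Product of hooks = 17882726400. So f^λ = 19! / 17882726400 = 121645100408832000 / 17882726400 = 6802380.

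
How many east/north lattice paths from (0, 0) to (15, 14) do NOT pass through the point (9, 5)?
Number of paths = 67538750

Total paths from (0, 0) to (15, 14): C(29, 15) = 77558760. Paths through (9, 5): (paths (0, 0) → (9, 5)) × (paths (9, 5) → (15, 14)) = C(14, 9) · C(15, 6) = 2002 · 5005 = 10020010. Avoidance count = 77558760 − 10020010 = 67538750.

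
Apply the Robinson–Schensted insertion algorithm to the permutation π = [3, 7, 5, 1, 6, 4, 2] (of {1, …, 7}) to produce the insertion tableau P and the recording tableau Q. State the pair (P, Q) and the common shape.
P = [1, 2, 6] / [3, 4] / [5] / [7];  Q = [1, 2, 5] / [3, 6] / [4] / [7];  common shape = (3, 2, 1, 1)

Row-insert the values π_1, π_2, … into P one at a time, bumping the leftmost entry strictly greater than the inserted value down to the next row. The recording tableau Q records, in position (i, j), the step at which that cell was added to P.
  Insert 3 (step 1): P = [3];  Q = [1]
  Insert 7 (step 2): P = [3, 7];  Q = [1, 2]
  Insert 5 (step 3): P = [3, 5] / [7];  Q = [1, 2] / [3]
  Insert 1 (step 4): P = [1, 5] / [3] / [7];  Q = [1, 2] / [3] / [4]
  Insert 6 (step 5): P = [1, 5, 6] / [3] / [7];  Q = [1, 2, 5] / [3] / [4]
  Insert 4 (step 6): P = [1, 4, 6] / [3, 5] / [7];  Q = [1, 2, 5] / [3, 6] / [4]
  Insert 2 (step 7): P = [1, 2, 6] / [3, 4] / [5] / [7];  Q = [1, 2, 5] / [3, 6] / [4] / [7]
Final shape: (3, 2, 1, 1).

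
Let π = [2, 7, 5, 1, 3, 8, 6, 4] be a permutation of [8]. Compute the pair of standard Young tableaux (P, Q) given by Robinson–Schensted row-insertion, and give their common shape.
P = [1, 3, 4] / [2, 5, 6] / [7, 8];  Q = [1, 2, 6] / [3, 5, 7] / [4, 8];  common shape = (3, 3, 2)

Row-insert the values π_1, π_2, … into P one at a time, bumping the leftmost entry strictly greater than the inserted value down to the next row. The recording tableau Q records, in position (i, j), the step at which that cell was added to P.
  Insert 2 (step 1): P = [2];  Q = [1]
  Insert 7 (step 2): P = [2, 7];  Q = [1, 2]
  Insert 5 (step 3): P = [2, 5] / [7];  Q = [1, 2] / [3]
  Insert 1 (step 4): P = [1, 5] / [2] / [7];  Q = [1, 2] / [3] / [4]
  Insert 3 (step 5): P = [1, 3] / [2, 5] / [7];  Q = [1, 2] / [3, 5] / [4]
  Insert 8 (step 6): P = [1, 3, 8] / [2, 5] / [7];  Q = [1, 2, 6] / [3, 5] / [4]
  Insert 6 (step 7): P = [1, 3, 6] / [2, 5, 8] / [7];  Q = [1, 2, 6] / [3, 5, 7] / [4]
  Insert 4 (step 8): P = [1, 3, 4] / [2, 5, 6] / [7, 8];  Q = [1, 2, 6] / [3, 5, 7] / [4, 8]
Final shape: (3, 3, 2).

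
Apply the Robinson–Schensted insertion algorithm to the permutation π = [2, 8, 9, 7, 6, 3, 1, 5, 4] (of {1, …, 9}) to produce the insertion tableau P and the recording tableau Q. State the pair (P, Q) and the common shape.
P = [1, 3, 4] / [2, 5] / [6, 9] / [7] / [8];  Q = [1, 2, 3] / [4, 8] / [5, 9] / [6] / [7];  common shape = (3, 2, 2, 1, 1)

Row-insert the values π_1, π_2, … into P one at a time, bumping the leftmost entry strictly greater than the inserted value down to the next row. The recording tableau Q records, in position (i, j), the step at which that cell was added to P.
  Insert 2 (step 1): P = [2];  Q = [1]
  Insert 8 (step 2): P = [2, 8];  Q = [1, 2]
  Insert 9 (step 3): P = [2, 8, 9];  Q = [1, 2, 3]
  Insert 7 (step 4): P = [2, 7, 9] / [8];  Q = [1, 2, 3] / [4]
  Insert 6 (step 5): P = [2, 6, 9] / [7] / [8];  Q = [1, 2, 3] / [4] / [5]
  Insert 3 (step 6): P = [2, 3, 9] / [6] / [7] / [8];  Q = [1, 2, 3] / [4] / [5] / [6]
  Insert 1 (step 7): P = [1, 3, 9] / [2] / [6] / [7] / [8];  Q = [1, 2, 3] / [4] / [5] / [6] / [7]
  Insert 5 (step 8): P = [1, 3, 5] / [2, 9] / [6] / [7] / [8];  Q = [1, 2, 3] / [4, 8] / [5] / [6] / [7]
  Insert 4 (step 9): P = [1, 3, 4] / [2, 5] / [6, 9] / [7] / [8];  Q = [1, 2, 3] / [4, 8] / [5, 9] / [6] / [7]
Final shape: (3, 2, 2, 1, 1).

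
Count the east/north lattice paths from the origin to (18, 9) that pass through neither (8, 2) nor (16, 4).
Number of paths = 3752445

Inclusion–exclusion. Total paths: C(27, 18) = 4686825. Through P₁: C(10, 8)·C(17, 10) = 875160. Through P₂: C(20, 16)·C(7, 2) = 101745. Since P₁ is strictly southwest of P₂, a monotone path through both must visit P₁ then P₂; paths through both = C(10, 8)·C(10, 8)·C(7, 2) = 42525. Avoid both = 4686825 − 875160 − 101745 + 42525 = 3752445.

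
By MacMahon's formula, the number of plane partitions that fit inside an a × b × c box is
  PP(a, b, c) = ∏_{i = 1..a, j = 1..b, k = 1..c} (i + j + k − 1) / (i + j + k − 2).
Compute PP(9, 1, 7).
PP(9, 1, 7) = 11440

Evaluate the triple product over i = 1..9, j = 1..1, k = 1..7. The factors are (2/1) · (3/2) · (4/3) · (5/4) · (6/5) · (7/6) · (8/7) · (3/2) · … (63 factors total). The numerators and denominators telescope so the product is an integer; carrying out the multiplication exactly gives PP(9, 1, 7) = 11440.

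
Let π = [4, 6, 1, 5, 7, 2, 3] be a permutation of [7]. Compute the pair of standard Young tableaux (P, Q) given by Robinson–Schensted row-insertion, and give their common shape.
P = [1, 2, 3] / [4, 5, 7] / [6];  Q = [1, 2, 5] / [3, 4, 7] / [6];  common shape = (3, 3, 1)

Row-insert the values π_1, π_2, … into P one at a time, bumping the leftmost entry strictly greater than the inserted value down to the next row. The recording tableau Q records, in position (i, j), the step at which that cell was added to P.
  Insert 4 (step 1): P = [4];  Q = [1]
  Insert 6 (step 2): P = [4, 6];  Q = [1, 2]
  Insert 1 (step 3): P = [1, 6] / [4];  Q = [1, 2] / [3]
  Insert 5 (step 4): P = [1, 5] / [4, 6];  Q = [1, 2] / [3, 4]
  Insert 7 (step 5): P = [1, 5, 7] / [4, 6];  Q = [1, 2, 5] / [3, 4]
  Insert 2 (step 6): P = [1, 2, 7] / [4, 5] / [6];  Q = [1, 2, 5] / [3, 4] / [6]
  Insert 3 (step 7): P = [1, 2, 3] / [4, 5, 7] / [6];  Q = [1, 2, 5] / [3, 4, 7] / [6]
Final shape: (3, 3, 1).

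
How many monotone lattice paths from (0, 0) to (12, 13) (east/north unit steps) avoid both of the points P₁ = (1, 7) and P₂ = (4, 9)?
Number of paths = 4786967

Inclusion–exclusion. Total paths: C(25, 12) = 5200300. Through P₁: C(8, 1)·C(17, 11) = 99008. Through P₂: C(13, 4)·C(12, 8) = 353925. Since P₁ is strictly southwest of P₂, a monotone path through both must visit P₁ then P₂; paths through both = C(8, 1)·C(5, 3)·C(12, 8) = 39600. Avoid both = 5200300 − 99008 − 353925 + 39600 = 4786967.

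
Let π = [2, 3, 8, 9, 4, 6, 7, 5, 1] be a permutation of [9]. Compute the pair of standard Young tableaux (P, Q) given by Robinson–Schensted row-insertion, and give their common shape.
P = [1, 3, 4, 5, 7] / [2, 9] / [6] / [8];  Q = [1, 2, 3, 4, 7] / [5, 6] / [8] / [9];  common shape = (5, 2, 1, 1)

Row-insert the values π_1, π_2, … into P one at a time, bumping the leftmost entry strictly greater than the inserted value down to the next row. The recording tableau Q records, in position (i, j), the step at which that cell was added to P.
  Insert 2 (step 1): P = [2];  Q = [1]
  Insert 3 (step 2): P = [2, 3];  Q = [1, 2]
  Insert 8 (step 3): P = [2, 3, 8];  Q = [1, 2, 3]
  Insert 9 (step 4): P = [2, 3, 8, 9];  Q = [1, 2, 3, 4]
  Insert 4 (step 5): P = [2, 3, 4, 9] / [8];  Q = [1, 2, 3, 4] / [5]
  Insert 6 (step 6): P = [2, 3, 4, 6] / [8, 9];  Q = [1, 2, 3, 4] / [5, 6]
  Insert 7 (step 7): P = [2, 3, 4, 6, 7] / [8, 9];  Q = [1, 2, 3, 4, 7] / [5, 6]
  Insert 5 (step 8): P = [2, 3, 4, 5, 7] / [6, 9] / [8];  Q = [1, 2, 3, 4, 7] / [5, 6] / [8]
  Insert 1 (step 9): P = [1, 3, 4, 5, 7] / [2, 9] / [6] / [8];  Q = [1, 2, 3, 4, 7] / [5, 6] / [8] / [9]
Final shape: (5, 2, 1, 1).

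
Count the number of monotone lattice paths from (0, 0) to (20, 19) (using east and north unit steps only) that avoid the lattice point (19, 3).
Number of paths = 68923238230

Total paths from (0, 0) to (20, 19): C(39, 20) = 68923264410. Paths through (19, 3): (paths (0, 0) → (19, 3)) × (paths (19, 3) → (20, 19)) = C(22, 19) · C(17, 1) = 1540 · 17 = 26180. Avoidance count = 68923264410 − 26180 = 68923238230.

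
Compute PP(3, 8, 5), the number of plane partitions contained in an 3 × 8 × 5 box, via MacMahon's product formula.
PP(3, 8, 5) = 61408347

Evaluate the triple product over i = 1..3, j = 1..8, k = 1..5. The factors are (2/1) · (3/2) · (4/3) · (5/4) · (6/5) · (3/2) · (4/3) · (5/4) · … (120 factors total). The numerators and denominators telescope so the product is an integer; carrying out the multiplication exactly gives PP(3, 8, 5) = 61408347.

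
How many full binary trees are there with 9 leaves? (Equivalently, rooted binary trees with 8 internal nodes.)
C_8 = 1430

These full binary trees are counted by the Catalan number C_n = (1/(n + 1)) · C(2n, n). For n = 8: C_8 = (1/9) · C(16, 8) = 12870/9 = 1430.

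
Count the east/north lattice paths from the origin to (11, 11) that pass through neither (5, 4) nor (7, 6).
Number of paths = 368256

Inclusion–exclusion. Total paths: C(22, 11) = 705432. Through P₁: C(9, 5)·C(13, 6) = 216216. Through P₂: C(13, 7)·C(9, 4) = 216216. Since P₁ is strictly southwest of P₂, a monotone path through both must visit P₁ then P₂; paths through both = C(9, 5)·C(4, 2)·C(9, 4) = 95256. Avoid both = 705432 − 216216 − 216216 + 95256 = 368256.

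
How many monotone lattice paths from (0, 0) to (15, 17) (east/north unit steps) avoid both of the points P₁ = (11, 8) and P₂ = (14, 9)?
Number of paths = 507047832

Inclusion–exclusion. Total paths: C(32, 15) = 565722720. Through P₁: C(19, 11)·C(13, 4) = 54041130. Through P₂: C(23, 14)·C(9, 1) = 7354710. Since P₁ is strictly southwest of P₂, a monotone path through both must visit P₁ then P₂; paths through both = C(19, 11)·C(4, 3)·C(9, 1) = 2720952. Avoid both = 565722720 − 54041130 − 7354710 + 2720952 = 507047832.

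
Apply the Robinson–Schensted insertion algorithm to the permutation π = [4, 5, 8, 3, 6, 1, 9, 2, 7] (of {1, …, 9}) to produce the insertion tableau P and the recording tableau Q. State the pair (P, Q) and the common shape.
P = [1, 2, 6, 7] / [3, 5, 9] / [4, 8];  Q = [1, 2, 3, 7] / [4, 5, 9] / [6, 8];  common shape = (4, 3, 2)

Row-insert the values π_1, π_2, … into P one at a time, bumping the leftmost entry strictly greater than the inserted value down to the next row. The recording tableau Q records, in position (i, j), the step at which that cell was added to P.
  Insert 4 (step 1): P = [4];  Q = [1]
  Insert 5 (step 2): P = [4, 5];  Q = [1, 2]
  Insert 8 (step 3): P = [4, 5, 8];  Q = [1, 2, 3]
  Insert 3 (step 4): P = [3, 5, 8] / [4];  Q = [1, 2, 3] / [4]
  Insert 6 (step 5): P = [3, 5, 6] / [4, 8];  Q = [1, 2, 3] / [4, 5]
  Insert 1 (step 6): P = [1, 5, 6] / [3, 8] / [4];  Q = [1, 2, 3] / [4, 5] / [6]
  Insert 9 (step 7): P = [1, 5, 6, 9] / [3, 8] / [4];  Q = [1, 2, 3, 7] / [4, 5] / [6]
  Insert 2 (step 8): P = [1, 2, 6, 9] / [3, 5] / [4, 8];  Q = [1, 2, 3, 7] / [4, 5] / [6, 8]
  Insert 7 (step 9): P = [1, 2, 6, 7] / [3, 5, 9] / [4, 8];  Q = [1, 2, 3, 7] / [4, 5, 9] / [6, 8]
Final shape: (4, 3, 2).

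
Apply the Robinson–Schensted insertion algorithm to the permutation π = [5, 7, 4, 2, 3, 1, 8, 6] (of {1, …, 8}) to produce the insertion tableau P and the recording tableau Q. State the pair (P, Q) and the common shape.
P = [1, 3, 6] / [2, 7, 8] / [4] / [5];  Q = [1, 2, 7] / [3, 5, 8] / [4] / [6];  common shape = (3, 3, 1, 1)

Row-insert the values π_1, π_2, … into P one at a time, bumping the leftmost entry strictly greater than the inserted value down to the next row. The recording tableau Q records, in position (i, j), the step at which that cell was added to P.
  Insert 5 (step 1): P = [5];  Q = [1]
  Insert 7 (step 2): P = [5, 7];  Q = [1, 2]
  Insert 4 (step 3): P = [4, 7] / [5];  Q = [1, 2] / [3]
  Insert 2 (step 4): P = [2, 7] / [4] / [5];  Q = [1, 2] / [3] / [4]
  Insert 3 (step 5): P = [2, 3] / [4, 7] / [5];  Q = [1, 2] / [3, 5] / [4]
  Insert 1 (step 6): P = [1, 3] / [2, 7] / [4] / [5];  Q = [1, 2] / [3, 5] / [4] / [6]
  Insert 8 (step 7): P = [1, 3, 8] / [2, 7] / [4] / [5];  Q = [1, 2, 7] / [3, 5] / [4] / [6]
  Insert 6 (step 8): P = [1, 3, 6] / [2, 7, 8] / [4] / [5];  Q = [1, 2, 7] / [3, 5, 8] / [4] / [6]
Final shape: (3, 3, 1, 1).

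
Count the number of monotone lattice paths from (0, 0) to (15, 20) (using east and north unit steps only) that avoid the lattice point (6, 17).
Number of paths = 3225734820

Total paths from (0, 0) to (15, 20): C(35, 15) = 3247943160. Paths through (6, 17): (paths (0, 0) → (6, 17)) × (paths (6, 17) → (15, 20)) = C(23, 6) · C(12, 9) = 100947 · 220 = 22208340. Avoidance count = 3247943160 − 22208340 = 3225734820.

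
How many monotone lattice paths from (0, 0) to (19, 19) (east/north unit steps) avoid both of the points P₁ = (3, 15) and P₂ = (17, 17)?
Number of paths = 21340260480

Inclusion–exclusion. Total paths: C(38, 19) = 35345263800. Through P₁: C(18, 3)·C(20, 16) = 3953520. Through P₂: C(34, 17)·C(4, 2) = 14001637320. Since P₁ is strictly southwest of P₂, a monotone path through both must visit P₁ then P₂; paths through both = C(18, 3)·C(16, 14)·C(4, 2) = 587520. Avoid both = 35345263800 − 3953520 − 14001637320 + 587520 = 21340260480.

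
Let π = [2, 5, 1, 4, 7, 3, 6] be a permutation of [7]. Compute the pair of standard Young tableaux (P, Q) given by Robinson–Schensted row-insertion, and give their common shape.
P = [1, 3, 6] / [2, 4, 7] / [5];  Q = [1, 2, 5] / [3, 4, 7] / [6];  common shape = (3, 3, 1)

Row-insert the values π_1, π_2, … into P one at a time, bumping the leftmost entry strictly greater than the inserted value down to the next row. The recording tableau Q records, in position (i, j), the step at which that cell was added to P.
  Insert 2 (step 1): P = [2];  Q = [1]
  Insert 5 (step 2): P = [2, 5];  Q = [1, 2]
  Insert 1 (step 3): P = [1, 5] / [2];  Q = [1, 2] / [3]
  Insert 4 (step 4): P = [1, 4] / [2, 5];  Q = [1, 2] / [3, 4]
  Insert 7 (step 5): P = [1, 4, 7] / [2, 5];  Q = [1, 2, 5] / [3, 4]
  Insert 3 (step 6): P = [1, 3, 7] / [2, 4] / [5];  Q = [1, 2, 5] / [3, 4] / [6]
  Insert 6 (step 7): P = [1, 3, 6] / [2, 4, 7] / [5];  Q = [1, 2, 5] / [3, 4, 7] / [6]
Final shape: (3, 3, 1).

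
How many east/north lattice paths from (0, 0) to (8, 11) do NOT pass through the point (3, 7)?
Number of paths = 60462

Total paths from (0, 0) to (8, 11): C(19, 8) = 75582. Paths through (3, 7): (paths (0, 0) → (3, 7)) × (paths (3, 7) → (8, 11)) = C(10, 3) · C(9, 5) = 120 · 126 = 15120. Avoidance count = 75582 − 15120 = 60462.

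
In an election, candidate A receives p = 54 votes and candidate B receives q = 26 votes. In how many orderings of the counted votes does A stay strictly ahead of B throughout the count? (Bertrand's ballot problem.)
Strict-lead orderings = 269065935541882616984

Total orderings of the 80 votes with 54 for A: C(80, 54) = 768759815833950334240. By the Bertrand ballot formula (Cycle Lemma / reflection principle), the number of orderings in which A is strictly ahead of B throughout is (p − q)/(p + q) · C(p + q, p) = (54 − 26)/(54 + 26) · 768759815833950334240 = 269065935541882616984.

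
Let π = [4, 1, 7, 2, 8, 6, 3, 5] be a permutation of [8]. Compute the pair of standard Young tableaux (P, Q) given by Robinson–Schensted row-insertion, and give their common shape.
P = [1, 2, 3, 5] / [4, 6, 8] / [7];  Q = [1, 3, 5, 8] / [2, 4, 6] / [7];  common shape = (4, 3, 1)

Row-insert the values π_1, π_2, … into P one at a time, bumping the leftmost entry strictly greater than the inserted value down to the next row. The recording tableau Q records, in position (i, j), the step at which that cell was added to P.
  Insert 4 (step 1): P = [4];  Q = [1]
  Insert 1 (step 2): P = [1] / [4];  Q = [1] / [2]
  Insert 7 (step 3): P = [1, 7] / [4];  Q = [1, 3] / [2]
  Insert 2 (step 4): P = [1, 2] / [4, 7];  Q = [1, 3] / [2, 4]
  Insert 8 (step 5): P = [1, 2, 8] / [4, 7];  Q = [1, 3, 5] / [2, 4]
  Insert 6 (step 6): P = [1, 2, 6] / [4, 7, 8];  Q = [1, 3, 5] / [2, 4, 6]
  Insert 3 (step 7): P = [1, 2, 3] / [4, 6, 8] / [7];  Q = [1, 3, 5] / [2, 4, 6] / [7]
  Insert 5 (step 8): P = [1, 2, 3, 5] / [4, 6, 8] / [7];  Q = [1, 3, 5, 8] / [2, 4, 6] / [7]
Final shape: (4, 3, 1).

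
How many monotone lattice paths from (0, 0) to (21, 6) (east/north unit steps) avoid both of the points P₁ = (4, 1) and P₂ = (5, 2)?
Number of paths = 111045

Inclusion–exclusion. Total paths: C(27, 21) = 296010. Through P₁: C(5, 4)·C(22, 17) = 131670. Through P₂: C(7, 5)·C(20, 16) = 101745. Since P₁ is strictly southwest of P₂, a monotone path through both must visit P₁ then P₂; paths through both = C(5, 4)·C(2, 1)·C(20, 16) = 48450. Avoid both = 296010 − 131670 − 101745 + 48450 = 111045.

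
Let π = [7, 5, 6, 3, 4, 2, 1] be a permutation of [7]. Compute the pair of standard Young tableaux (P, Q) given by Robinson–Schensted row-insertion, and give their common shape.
P = [1, 4] / [2, 6] / [3] / [5] / [7];  Q = [1, 3] / [2, 5] / [4] / [6] / [7];  common shape = (2, 2, 1, 1, 1)

Row-insert the values π_1, π_2, … into P one at a time, bumping the leftmost entry strictly greater than the inserted value down to the next row. The recording tableau Q records, in position (i, j), the step at which that cell was added to P.
  Insert 7 (step 1): P = [7];  Q = [1]
  Insert 5 (step 2): P = [5] / [7];  Q = [1] / [2]
  Insert 6 (step 3): P = [5, 6] / [7];  Q = [1, 3] / [2]
  Insert 3 (step 4): P = [3, 6] / [5] / [7];  Q = [1, 3] / [2] / [4]
  Insert 4 (step 5): P = [3, 4] / [5, 6] / [7];  Q = [1, 3] / [2, 5] / [4]
  Insert 2 (step 6): P = [2, 4] / [3, 6] / [5] / [7];  Q = [1, 3] / [2, 5] / [4] / [6]
  Insert 1 (step 7): P = [1, 4] / [2, 6] / [3] / [5] / [7];  Q = [1, 3] / [2, 5] / [4] / [6] / [7]
Final shape: (2, 2, 1, 1, 1).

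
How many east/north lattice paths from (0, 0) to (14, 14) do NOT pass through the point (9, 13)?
Number of paths = 37132080

Total paths from (0, 0) to (14, 14): C(28, 14) = 40116600. Paths through (9, 13): (paths (0, 0) → (9, 13)) × (paths (9, 13) → (14, 14)) = C(22, 9) · C(6, 5) = 497420 · 6 = 2984520. Avoidance count = 40116600 − 2984520 = 37132080.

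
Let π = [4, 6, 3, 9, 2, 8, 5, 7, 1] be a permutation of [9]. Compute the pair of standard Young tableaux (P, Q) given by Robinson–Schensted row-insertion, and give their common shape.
P = [1, 5, 7] / [2, 6, 8] / [3, 9] / [4];  Q = [1, 2, 4] / [3, 6, 8] / [5, 7] / [9];  common shape = (3, 3, 2, 1)

Row-insert the values π_1, π_2, … into P one at a time, bumping the leftmost entry strictly greater than the inserted value down to the next row. The recording tableau Q records, in position (i, j), the step at which that cell was added to P.
  Insert 4 (step 1): P = [4];  Q = [1]
  Insert 6 (step 2): P = [4, 6];  Q = [1, 2]
  Insert 3 (step 3): P = [3, 6] / [4];  Q = [1, 2] / [3]
  Insert 9 (step 4): P = [3, 6, 9] / [4];  Q = [1, 2, 4] / [3]
  Insert 2 (step 5): P = [2, 6, 9] / [3] / [4];  Q = [1, 2, 4] / [3] / [5]
  Insert 8 (step 6): P = [2, 6, 8] / [3, 9] / [4];  Q = [1, 2, 4] / [3, 6] / [5]
  Insert 5 (step 7): P = [2, 5, 8] / [3, 6] / [4, 9];  Q = [1, 2, 4] / [3, 6] / [5, 7]
  Insert 7 (step 8): P = [2, 5, 7] / [3, 6, 8] / [4, 9];  Q = [1, 2, 4] / [3, 6, 8] / [5, 7]
  Insert 1 (step 9): P = [1, 5, 7] / [2, 6, 8] / [3, 9] / [4];  Q = [1, 2, 4] / [3, 6, 8] / [5, 7] / [9]
Final shape: (3, 3, 2, 1).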